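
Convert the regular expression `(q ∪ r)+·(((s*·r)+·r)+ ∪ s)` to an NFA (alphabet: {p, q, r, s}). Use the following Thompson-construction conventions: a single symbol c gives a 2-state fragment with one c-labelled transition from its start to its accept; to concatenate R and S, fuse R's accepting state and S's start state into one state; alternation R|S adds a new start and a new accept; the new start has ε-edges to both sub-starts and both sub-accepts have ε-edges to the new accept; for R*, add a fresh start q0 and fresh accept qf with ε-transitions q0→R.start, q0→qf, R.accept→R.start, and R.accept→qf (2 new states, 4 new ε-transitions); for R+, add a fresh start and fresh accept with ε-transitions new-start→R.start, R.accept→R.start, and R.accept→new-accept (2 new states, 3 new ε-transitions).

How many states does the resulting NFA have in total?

21

Building bottom-up:
Each of the 6 symbol leaves contributes a 2-state fragment.
  q ∪ r = 6 states
  (q ∪ r)+ = 8 states
  s* = 4 states
  s*·r = 5 states
  (s*·r)+ = 7 states
  (s*·r)+·r = 8 states
  ((s*·r)+·r)+ = 10 states
  ((s*·r)+·r)+ ∪ s = 14 states
  (q ∪ r)+·(((s*·r)+·r)+ ∪ s) = 21 states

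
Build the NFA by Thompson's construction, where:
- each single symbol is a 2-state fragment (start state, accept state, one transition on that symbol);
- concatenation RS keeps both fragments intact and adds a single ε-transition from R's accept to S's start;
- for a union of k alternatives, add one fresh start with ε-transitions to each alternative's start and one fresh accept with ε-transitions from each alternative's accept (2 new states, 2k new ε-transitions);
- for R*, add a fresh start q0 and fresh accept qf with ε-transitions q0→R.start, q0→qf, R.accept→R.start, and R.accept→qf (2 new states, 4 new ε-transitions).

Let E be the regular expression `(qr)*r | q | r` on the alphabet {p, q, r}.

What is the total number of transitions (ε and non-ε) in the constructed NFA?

17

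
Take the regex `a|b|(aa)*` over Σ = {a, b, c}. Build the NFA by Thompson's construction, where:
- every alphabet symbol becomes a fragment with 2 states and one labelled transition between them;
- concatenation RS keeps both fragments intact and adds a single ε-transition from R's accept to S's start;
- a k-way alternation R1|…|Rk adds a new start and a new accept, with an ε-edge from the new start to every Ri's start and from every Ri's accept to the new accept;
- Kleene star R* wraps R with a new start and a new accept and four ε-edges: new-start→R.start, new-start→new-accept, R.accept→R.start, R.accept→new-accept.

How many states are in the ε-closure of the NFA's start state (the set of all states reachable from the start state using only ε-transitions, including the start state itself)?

7

Compute the ε-closure size of each fragment's start state recursively; a symbol fragment's start has no outgoing ε-edge, so its closure is just itself (size 1).
  aa → |closure| equals the left operand's closure size = 1 (its accept is not ε-reachable, so the closure stops there)
  (aa)* → the star's fresh start ε-reaches both the body's start and the fresh accept: |closure| = 2 + 1 = 3
  a|b|(aa)* → new start ε-reaches every alternative's start; at least one alternative accepts ε, so the union's new accept is reached too: |closure| = 1 + 1 + 1 + 3 + 1 = 7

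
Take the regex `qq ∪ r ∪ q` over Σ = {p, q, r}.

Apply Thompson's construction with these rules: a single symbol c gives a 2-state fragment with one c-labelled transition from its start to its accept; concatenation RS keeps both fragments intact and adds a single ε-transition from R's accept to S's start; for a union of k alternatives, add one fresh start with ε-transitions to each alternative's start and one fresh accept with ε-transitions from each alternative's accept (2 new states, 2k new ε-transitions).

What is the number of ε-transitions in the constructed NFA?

7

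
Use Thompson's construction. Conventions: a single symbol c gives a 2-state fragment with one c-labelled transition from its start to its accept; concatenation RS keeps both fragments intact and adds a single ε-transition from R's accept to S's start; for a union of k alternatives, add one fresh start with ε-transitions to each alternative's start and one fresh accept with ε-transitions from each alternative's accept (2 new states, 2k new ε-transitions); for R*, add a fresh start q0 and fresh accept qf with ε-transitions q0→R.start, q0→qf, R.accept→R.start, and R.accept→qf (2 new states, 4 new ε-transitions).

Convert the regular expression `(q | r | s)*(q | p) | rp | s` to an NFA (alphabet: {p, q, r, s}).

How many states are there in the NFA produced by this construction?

By structural recursion:
Each of the 8 symbol leaves contributes a 2-state fragment.
  q | r | s → 8 states
  (q | r | s)* → 10 states
  q | p → 6 states
  (q | r | s)*(q | p) → 16 states
  rp → 4 states
  (q | r | s)*(q | p) | rp | s → 24 states

24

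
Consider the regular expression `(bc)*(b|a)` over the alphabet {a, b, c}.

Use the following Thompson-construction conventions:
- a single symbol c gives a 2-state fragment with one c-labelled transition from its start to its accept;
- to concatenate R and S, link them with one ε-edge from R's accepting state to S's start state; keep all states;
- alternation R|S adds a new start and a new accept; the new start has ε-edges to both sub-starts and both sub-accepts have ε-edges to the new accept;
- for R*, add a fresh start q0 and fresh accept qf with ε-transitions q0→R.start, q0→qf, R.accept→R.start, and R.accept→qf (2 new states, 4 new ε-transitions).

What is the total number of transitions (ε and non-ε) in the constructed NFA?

14

Per subexpression:
Each of the 4 symbol leaves contributes 1 transition (1 symbol, 0 ε).
  bc : 3 transitions (2 symbol, 1 ε)
  (bc)* : 7 transitions (2 symbol, 5 ε)
  b|a : 6 transitions (2 symbol, 4 ε)
  (bc)*(b|a) : 14 transitions (4 symbol, 10 ε)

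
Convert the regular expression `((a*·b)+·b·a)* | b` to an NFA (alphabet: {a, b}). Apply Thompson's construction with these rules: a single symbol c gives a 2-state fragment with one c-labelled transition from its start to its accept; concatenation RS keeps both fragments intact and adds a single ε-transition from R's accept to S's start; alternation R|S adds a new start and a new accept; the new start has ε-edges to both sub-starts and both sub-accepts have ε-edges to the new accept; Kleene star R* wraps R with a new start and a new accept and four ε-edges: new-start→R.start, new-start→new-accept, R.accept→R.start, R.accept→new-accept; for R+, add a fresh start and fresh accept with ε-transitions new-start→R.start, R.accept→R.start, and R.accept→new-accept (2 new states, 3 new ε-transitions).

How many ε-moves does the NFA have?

18

Building bottom-up:
Each of the 5 symbol leaves contributes 0 ε-transitions.
  a* : 4 ε-transitions
  a*·b : 5 ε-transitions
  (a*·b)+ : 8 ε-transitions
  (a*·b)+·b·a : 10 ε-transitions
  ((a*·b)+·b·a)* : 14 ε-transitions
  ((a*·b)+·b·a)* | b : 18 ε-transitions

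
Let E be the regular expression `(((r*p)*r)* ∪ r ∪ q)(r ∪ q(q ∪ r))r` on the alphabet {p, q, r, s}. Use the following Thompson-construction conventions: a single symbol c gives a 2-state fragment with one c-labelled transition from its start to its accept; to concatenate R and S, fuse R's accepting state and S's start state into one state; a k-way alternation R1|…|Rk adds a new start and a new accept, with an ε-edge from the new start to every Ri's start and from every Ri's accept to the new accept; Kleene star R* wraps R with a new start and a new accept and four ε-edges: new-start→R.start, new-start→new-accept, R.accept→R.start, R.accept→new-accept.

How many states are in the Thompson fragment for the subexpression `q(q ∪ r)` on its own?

7

Fragment for `q(q ∪ r)`:
Each of the 3 symbol leaves contributes a 2-state fragment.
  q ∪ r → 6 states
  q(q ∪ r) → 7 states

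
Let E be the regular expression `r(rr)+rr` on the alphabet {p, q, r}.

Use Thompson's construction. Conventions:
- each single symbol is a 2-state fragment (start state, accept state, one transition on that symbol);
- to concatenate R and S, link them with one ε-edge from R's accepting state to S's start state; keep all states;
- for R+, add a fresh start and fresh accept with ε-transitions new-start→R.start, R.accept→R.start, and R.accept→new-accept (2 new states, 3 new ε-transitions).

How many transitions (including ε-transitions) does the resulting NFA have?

12

By structural recursion:
Each of the 5 symbol leaves contributes 1 transition (1 symbol, 0 ε).
  rr — 3 transitions (2 symbol, 1 ε)
  (rr)+ — 6 transitions (2 symbol, 4 ε)
  r(rr)+rr — 12 transitions (5 symbol, 7 ε)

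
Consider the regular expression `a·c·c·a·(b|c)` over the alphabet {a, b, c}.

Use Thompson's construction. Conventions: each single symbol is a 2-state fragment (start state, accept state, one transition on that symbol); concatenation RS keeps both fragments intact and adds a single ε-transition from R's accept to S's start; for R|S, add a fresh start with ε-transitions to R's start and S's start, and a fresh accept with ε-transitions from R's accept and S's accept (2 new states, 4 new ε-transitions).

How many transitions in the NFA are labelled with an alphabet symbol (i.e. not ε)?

Per subexpression:
Each of the 6 symbol leaves contributes exactly 1 symbol transition.
  b|c = 2 symbol transitions
  a·c·c·a·(b|c) = 6 symbol transitions

6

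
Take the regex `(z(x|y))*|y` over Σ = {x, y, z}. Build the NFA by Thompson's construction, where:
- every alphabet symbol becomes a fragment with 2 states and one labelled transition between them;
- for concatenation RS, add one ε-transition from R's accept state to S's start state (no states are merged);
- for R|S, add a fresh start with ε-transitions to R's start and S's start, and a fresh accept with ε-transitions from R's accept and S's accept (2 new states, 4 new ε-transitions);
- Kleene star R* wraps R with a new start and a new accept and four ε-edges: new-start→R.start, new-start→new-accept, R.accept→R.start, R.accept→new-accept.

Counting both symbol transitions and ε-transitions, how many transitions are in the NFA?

17

By structural recursion:
Each of the 4 symbol leaves contributes 1 transition (1 symbol, 0 ε).
  x|y : 6 transitions (2 symbol, 4 ε)
  z(x|y) : 8 transitions (3 symbol, 5 ε)
  (z(x|y))* : 12 transitions (3 symbol, 9 ε)
  (z(x|y))*|y : 17 transitions (4 symbol, 13 ε)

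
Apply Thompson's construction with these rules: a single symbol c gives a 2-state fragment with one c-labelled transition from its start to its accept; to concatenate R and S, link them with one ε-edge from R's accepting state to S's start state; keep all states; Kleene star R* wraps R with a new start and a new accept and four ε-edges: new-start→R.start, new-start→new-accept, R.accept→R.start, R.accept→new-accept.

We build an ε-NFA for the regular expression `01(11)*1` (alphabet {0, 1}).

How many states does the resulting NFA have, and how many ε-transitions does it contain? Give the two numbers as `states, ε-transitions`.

12, 8

By structural recursion:
Each of the 5 symbol leaves contributes 2 states and 0 ε-transitions.
  11 : 4 states, 1 ε-transition
  (11)* : 6 states, 5 ε-transitions
  01(11)*1 : 12 states, 8 ε-transitions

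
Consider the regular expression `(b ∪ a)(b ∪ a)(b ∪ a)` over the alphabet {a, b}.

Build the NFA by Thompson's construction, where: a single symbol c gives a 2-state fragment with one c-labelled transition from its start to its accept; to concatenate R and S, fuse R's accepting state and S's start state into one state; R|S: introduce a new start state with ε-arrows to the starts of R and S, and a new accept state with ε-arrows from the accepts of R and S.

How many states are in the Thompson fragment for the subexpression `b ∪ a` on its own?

6

Fragment for `b ∪ a`:
Each of the 2 symbol leaves contributes a 2-state fragment.
  b ∪ a — 6 states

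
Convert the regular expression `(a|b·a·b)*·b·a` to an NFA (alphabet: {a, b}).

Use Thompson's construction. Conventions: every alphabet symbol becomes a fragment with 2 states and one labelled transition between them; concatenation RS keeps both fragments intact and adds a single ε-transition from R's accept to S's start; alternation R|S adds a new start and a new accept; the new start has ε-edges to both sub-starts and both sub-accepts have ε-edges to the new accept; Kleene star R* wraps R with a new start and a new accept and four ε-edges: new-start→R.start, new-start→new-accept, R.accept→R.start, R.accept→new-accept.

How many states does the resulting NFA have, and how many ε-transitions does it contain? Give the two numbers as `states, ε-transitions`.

16, 12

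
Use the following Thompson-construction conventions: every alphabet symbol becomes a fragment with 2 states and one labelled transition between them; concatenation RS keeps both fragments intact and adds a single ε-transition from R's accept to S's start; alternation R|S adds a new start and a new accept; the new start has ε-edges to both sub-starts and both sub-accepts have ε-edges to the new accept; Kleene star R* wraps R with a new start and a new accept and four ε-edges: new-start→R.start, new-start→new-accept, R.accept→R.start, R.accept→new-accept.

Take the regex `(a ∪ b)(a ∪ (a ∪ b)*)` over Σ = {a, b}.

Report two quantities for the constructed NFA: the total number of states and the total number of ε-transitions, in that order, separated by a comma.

Recursing over subexpressions:
Each of the 5 symbol leaves contributes 2 states and 0 ε-transitions.
  a ∪ b = 6 states, 4 ε-transitions
  a ∪ b = 6 states, 4 ε-transitions
  (a ∪ b)* = 8 states, 8 ε-transitions
  a ∪ (a ∪ b)* = 12 states, 12 ε-transitions
  (a ∪ b)(a ∪ (a ∪ b)*) = 18 states, 17 ε-transitions

18, 17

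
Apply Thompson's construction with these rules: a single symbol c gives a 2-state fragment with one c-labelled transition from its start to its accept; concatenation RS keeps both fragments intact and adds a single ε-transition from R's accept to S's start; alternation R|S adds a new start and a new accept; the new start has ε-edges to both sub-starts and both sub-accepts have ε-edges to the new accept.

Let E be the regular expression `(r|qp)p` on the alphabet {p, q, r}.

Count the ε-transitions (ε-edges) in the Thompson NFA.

6

Per subexpression:
Each of the 4 symbol leaves contributes 0 ε-transitions.
  qp = 1 ε-transition
  r|qp = 5 ε-transitions
  (r|qp)p = 6 ε-transitions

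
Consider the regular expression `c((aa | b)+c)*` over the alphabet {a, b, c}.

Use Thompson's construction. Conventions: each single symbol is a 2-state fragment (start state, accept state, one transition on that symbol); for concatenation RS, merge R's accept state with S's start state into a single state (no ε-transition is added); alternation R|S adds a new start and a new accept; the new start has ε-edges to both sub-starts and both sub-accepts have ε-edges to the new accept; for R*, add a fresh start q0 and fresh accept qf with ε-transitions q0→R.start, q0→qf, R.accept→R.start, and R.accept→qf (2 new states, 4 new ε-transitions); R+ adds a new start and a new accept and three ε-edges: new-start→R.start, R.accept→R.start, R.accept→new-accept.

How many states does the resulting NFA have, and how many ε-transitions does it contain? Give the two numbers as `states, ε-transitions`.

Building bottom-up:
Each of the 5 symbol leaves contributes 2 states and 0 ε-transitions.
  aa — 3 states, 0 ε-transitions
  aa | b — 7 states, 4 ε-transitions
  (aa | b)+ — 9 states, 7 ε-transitions
  (aa | b)+c — 10 states, 7 ε-transitions
  ((aa | b)+c)* — 12 states, 11 ε-transitions
  c((aa | b)+c)* — 13 states, 11 ε-transitions

13, 11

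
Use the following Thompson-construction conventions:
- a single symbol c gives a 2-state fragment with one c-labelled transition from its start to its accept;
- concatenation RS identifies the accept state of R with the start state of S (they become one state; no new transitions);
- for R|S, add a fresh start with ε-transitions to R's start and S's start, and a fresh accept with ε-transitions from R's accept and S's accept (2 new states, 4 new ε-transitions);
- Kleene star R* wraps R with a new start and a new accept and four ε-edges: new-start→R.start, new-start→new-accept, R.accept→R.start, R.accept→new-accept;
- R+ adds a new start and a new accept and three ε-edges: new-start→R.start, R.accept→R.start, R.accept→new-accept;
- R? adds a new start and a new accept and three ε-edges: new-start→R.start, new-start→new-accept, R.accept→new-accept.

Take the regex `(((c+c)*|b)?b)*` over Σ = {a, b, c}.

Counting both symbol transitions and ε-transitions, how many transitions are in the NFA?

Per subexpression:
Each of the 4 symbol leaves contributes 1 transition (1 symbol, 0 ε).
  c+ → 4 transitions (1 symbol, 3 ε)
  c+c → 5 transitions (2 symbol, 3 ε)
  (c+c)* → 9 transitions (2 symbol, 7 ε)
  (c+c)*|b → 14 transitions (3 symbol, 11 ε)
  ((c+c)*|b)? → 17 transitions (3 symbol, 14 ε)
  ((c+c)*|b)?b → 18 transitions (4 symbol, 14 ε)
  (((c+c)*|b)?b)* → 22 transitions (4 symbol, 18 ε)

22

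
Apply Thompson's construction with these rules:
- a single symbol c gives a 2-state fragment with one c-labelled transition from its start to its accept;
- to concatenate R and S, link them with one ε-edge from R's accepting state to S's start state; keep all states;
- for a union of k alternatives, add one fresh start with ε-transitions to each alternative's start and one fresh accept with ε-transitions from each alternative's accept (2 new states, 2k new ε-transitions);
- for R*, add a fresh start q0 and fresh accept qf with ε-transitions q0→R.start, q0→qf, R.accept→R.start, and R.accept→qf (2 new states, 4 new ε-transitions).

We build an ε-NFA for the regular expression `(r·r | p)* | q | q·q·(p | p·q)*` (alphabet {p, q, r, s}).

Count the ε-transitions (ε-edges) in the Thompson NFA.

Bottom-up over the parse tree:
Each of the 9 symbol leaves contributes 0 ε-transitions.
  r·r = 1 ε-transition
  r·r | p = 5 ε-transitions
  (r·r | p)* = 9 ε-transitions
  p·q = 1 ε-transition
  p | p·q = 5 ε-transitions
  (p | p·q)* = 9 ε-transitions
  q·q·(p | p·q)* = 11 ε-transitions
  (r·r | p)* | q | q·q·(p | p·q)* = 26 ε-transitions

26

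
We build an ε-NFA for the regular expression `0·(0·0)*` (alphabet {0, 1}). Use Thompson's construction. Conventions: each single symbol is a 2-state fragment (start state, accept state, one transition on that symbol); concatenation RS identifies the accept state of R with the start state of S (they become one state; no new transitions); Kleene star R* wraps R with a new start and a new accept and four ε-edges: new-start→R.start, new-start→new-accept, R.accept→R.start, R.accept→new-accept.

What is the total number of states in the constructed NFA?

6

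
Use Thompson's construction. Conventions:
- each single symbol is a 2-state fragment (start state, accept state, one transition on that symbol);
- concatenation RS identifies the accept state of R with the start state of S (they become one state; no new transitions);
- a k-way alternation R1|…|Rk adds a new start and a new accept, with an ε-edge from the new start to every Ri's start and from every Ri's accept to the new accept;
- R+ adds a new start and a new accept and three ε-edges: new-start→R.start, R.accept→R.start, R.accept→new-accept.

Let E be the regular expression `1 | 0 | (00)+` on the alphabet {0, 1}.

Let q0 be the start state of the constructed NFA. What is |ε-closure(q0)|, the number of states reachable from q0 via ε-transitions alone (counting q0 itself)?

Compute the ε-closure size of each fragment's start state recursively; a symbol fragment's start has no outgoing ε-edge, so its closure is just itself (size 1).
  00 → |ε-closure| equals the left operand's closure size = 1 (its accept is not ε-reachable, so the closure stops there)
  (00)+ → new start ε-reaches only the body's start; the new accept needs a symbol first: |ε-closure| = 1 + 1 = 2
  1 | 0 | (00)+ → |ε-closure| = 1 + 1 + 1 + 2 = 5 (the new accept is not ε-reachable since no branch accepts ε)

5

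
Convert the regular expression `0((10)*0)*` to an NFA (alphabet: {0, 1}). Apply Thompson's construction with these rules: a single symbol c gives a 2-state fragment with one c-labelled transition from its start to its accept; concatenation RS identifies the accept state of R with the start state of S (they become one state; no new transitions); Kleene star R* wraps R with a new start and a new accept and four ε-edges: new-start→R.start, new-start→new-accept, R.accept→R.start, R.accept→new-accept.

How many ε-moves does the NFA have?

8

Recursing over subexpressions:
Each of the 4 symbol leaves contributes 0 ε-transitions.
  10 → 0 ε-transitions
  (10)* → 4 ε-transitions
  (10)*0 → 4 ε-transitions
  ((10)*0)* → 8 ε-transitions
  0((10)*0)* → 8 ε-transitions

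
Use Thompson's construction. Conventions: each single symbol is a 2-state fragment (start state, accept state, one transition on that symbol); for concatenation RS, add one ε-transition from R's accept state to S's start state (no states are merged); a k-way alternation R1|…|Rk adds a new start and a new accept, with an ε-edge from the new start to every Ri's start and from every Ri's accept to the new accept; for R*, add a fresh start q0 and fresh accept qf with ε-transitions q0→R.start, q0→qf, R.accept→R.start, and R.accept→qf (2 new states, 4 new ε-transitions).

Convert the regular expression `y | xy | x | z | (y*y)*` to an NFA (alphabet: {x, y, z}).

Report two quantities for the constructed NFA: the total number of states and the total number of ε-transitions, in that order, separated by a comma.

20, 20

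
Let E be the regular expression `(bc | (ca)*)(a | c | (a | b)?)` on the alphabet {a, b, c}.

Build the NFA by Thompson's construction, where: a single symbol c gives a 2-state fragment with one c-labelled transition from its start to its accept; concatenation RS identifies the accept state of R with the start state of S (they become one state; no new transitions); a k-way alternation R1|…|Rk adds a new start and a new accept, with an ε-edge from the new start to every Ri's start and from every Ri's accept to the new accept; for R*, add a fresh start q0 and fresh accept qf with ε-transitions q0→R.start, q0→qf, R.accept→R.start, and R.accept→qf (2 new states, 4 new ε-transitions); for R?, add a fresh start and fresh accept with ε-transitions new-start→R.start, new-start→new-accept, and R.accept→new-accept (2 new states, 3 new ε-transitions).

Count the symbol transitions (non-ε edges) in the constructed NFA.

8

Per subexpression:
Each of the 8 symbol leaves contributes exactly 1 symbol transition.
  bc — 2 symbol transitions
  ca — 2 symbol transitions
  (ca)* — 2 symbol transitions
  bc | (ca)* — 4 symbol transitions
  a | b — 2 symbol transitions
  (a | b)? — 2 symbol transitions
  a | c | (a | b)? — 4 symbol transitions
  (bc | (ca)*)(a | c | (a | b)?) — 8 symbol transitions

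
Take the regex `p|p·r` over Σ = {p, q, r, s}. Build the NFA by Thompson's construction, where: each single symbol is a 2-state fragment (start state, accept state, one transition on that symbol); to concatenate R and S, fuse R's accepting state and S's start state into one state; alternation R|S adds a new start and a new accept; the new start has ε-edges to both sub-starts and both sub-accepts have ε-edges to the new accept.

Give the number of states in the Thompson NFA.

7

Bottom-up over the parse tree:
Each of the 3 symbol leaves contributes a 2-state fragment.
  p·r : 3 states
  p|p·r : 7 states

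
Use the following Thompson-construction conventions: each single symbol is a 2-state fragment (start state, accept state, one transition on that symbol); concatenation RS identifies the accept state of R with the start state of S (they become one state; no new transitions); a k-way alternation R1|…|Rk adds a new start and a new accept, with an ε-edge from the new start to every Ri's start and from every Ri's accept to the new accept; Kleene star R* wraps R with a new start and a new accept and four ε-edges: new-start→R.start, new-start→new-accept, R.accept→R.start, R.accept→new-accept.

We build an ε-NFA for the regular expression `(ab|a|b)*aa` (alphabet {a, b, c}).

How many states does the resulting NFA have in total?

13

By structural recursion:
Each of the 6 symbol leaves contributes a 2-state fragment.
  ab → 3 states
  ab|a|b → 9 states
  (ab|a|b)* → 11 states
  (ab|a|b)*aa → 13 states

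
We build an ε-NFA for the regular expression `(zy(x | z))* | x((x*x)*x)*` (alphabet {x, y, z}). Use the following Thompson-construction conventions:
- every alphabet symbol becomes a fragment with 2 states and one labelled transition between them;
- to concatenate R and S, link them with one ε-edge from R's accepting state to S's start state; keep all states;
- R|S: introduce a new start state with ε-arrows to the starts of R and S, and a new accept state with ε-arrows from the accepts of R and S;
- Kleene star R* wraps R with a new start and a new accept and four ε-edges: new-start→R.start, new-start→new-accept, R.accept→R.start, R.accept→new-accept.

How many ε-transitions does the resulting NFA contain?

29

Per subexpression:
Each of the 8 symbol leaves contributes 0 ε-transitions.
  x | z → 4 ε-transitions
  zy(x | z) → 6 ε-transitions
  (zy(x | z))* → 10 ε-transitions
  x* → 4 ε-transitions
  x*x → 5 ε-transitions
  (x*x)* → 9 ε-transitions
  (x*x)*x → 10 ε-transitions
  ((x*x)*x)* → 14 ε-transitions
  x((x*x)*x)* → 15 ε-transitions
  (zy(x | z))* | x((x*x)*x)* → 29 ε-transitions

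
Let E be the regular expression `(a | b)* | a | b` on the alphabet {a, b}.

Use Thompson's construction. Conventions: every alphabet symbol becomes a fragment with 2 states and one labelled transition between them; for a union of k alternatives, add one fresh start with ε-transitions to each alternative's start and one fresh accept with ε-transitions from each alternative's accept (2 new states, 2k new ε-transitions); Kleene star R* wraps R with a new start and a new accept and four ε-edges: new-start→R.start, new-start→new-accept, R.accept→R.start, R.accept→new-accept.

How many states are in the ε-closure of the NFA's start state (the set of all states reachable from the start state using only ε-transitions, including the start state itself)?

9

Work bottom-up. For each fragment F, track |ε-closure(F.start)| and whether F's accept lies in that closure (i.e. whether F accepts ε). A single-symbol fragment has closure size 1 and does not accept ε.
  a | b — new start ε-reaches every alternative's start; none of them accept ε, so the new accept is not reached: |ε-closure| = 1 + 1 + 1 = 3
  (a | b)* — |ε-closure| = 1 (new start) + 3 (body) + 1 (new accept) = 5
  (a | b)* | a | b — new start ε-reaches every alternative's start; at least one alternative accepts ε, so the union's new accept is reached too: |ε-closure| = 1 + 5 + 1 + 1 + 1 = 9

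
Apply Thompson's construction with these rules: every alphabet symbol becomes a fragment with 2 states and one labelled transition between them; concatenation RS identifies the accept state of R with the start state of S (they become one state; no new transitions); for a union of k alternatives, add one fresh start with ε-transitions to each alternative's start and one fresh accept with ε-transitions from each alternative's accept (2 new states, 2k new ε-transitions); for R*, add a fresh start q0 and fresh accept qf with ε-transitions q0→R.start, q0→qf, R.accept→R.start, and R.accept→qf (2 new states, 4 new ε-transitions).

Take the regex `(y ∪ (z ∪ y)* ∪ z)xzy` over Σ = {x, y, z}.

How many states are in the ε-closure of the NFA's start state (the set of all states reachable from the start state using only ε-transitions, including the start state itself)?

Let C(F) = |ε-closure(F.start)| within fragment F, and note whether F accepts ε. Symbol fragments have C = 1 and do not accept ε. Then:
  z ∪ y → new start ε-reaches every alternative's start; none of them accept ε, so the new accept is not reached: |ε-closure| = 1 + 1 + 1 = 3
  (z ∪ y)* → the star's fresh start ε-reaches both the body's start and the fresh accept: |ε-closure| = 2 + 3 = 5
  y ∪ (z ∪ y)* ∪ z → new start ε-reaches every alternative's start; at least one alternative accepts ε, so the union's new accept is reached too: |ε-closure| = 1 + 1 + 5 + 1 + 1 = 9
  (y ∪ (z ∪ y)* ∪ z)xzy → the left operand accepts ε, so the closure extends into the next operand (the shared merged state is already counted); |ε-closure| = 9 + (1−1) = 9

9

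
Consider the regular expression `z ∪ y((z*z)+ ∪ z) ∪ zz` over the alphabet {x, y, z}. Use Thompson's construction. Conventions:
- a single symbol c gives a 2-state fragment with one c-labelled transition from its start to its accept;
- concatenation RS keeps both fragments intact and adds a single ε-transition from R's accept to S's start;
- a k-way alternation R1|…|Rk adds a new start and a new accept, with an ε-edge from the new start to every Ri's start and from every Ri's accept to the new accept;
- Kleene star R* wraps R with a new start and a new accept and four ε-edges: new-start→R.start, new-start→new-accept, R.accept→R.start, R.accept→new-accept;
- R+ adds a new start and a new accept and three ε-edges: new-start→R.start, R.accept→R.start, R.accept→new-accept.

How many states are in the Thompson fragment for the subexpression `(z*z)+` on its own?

Fragment for `(z*z)+`:
Each of the 2 symbol leaves contributes a 2-state fragment.
  z* → 4 states
  z*z → 6 states
  (z*z)+ → 8 states

8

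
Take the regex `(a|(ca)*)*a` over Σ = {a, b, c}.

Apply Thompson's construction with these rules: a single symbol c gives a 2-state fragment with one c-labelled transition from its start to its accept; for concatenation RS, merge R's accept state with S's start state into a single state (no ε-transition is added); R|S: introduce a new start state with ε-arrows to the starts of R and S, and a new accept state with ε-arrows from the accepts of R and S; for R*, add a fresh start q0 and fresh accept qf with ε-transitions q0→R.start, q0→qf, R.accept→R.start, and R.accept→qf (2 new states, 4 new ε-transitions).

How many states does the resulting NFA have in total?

Per subexpression:
Each of the 4 symbol leaves contributes a 2-state fragment.
  ca = 3 states
  (ca)* = 5 states
  a|(ca)* = 9 states
  (a|(ca)*)* = 11 states
  (a|(ca)*)*a = 12 states

12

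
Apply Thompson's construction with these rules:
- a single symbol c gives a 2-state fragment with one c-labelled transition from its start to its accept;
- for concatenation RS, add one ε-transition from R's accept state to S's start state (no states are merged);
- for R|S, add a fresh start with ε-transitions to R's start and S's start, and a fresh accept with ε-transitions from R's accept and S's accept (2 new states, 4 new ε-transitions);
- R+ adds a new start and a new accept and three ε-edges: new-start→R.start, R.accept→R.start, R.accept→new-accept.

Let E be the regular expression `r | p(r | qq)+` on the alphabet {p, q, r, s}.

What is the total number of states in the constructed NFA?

16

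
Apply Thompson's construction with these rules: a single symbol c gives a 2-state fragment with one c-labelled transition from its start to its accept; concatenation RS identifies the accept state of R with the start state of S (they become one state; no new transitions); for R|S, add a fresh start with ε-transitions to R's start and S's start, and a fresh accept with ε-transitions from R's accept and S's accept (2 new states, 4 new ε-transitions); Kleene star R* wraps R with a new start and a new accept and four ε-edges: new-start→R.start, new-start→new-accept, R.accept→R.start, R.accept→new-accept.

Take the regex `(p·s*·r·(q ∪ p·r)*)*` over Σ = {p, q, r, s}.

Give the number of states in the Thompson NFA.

By structural recursion:
Each of the 6 symbol leaves contributes a 2-state fragment.
  s* — 4 states
  p·r — 3 states
  q ∪ p·r — 7 states
  (q ∪ p·r)* — 9 states
  p·s*·r·(q ∪ p·r)* — 14 states
  (p·s*·r·(q ∪ p·r)*)* — 16 states

16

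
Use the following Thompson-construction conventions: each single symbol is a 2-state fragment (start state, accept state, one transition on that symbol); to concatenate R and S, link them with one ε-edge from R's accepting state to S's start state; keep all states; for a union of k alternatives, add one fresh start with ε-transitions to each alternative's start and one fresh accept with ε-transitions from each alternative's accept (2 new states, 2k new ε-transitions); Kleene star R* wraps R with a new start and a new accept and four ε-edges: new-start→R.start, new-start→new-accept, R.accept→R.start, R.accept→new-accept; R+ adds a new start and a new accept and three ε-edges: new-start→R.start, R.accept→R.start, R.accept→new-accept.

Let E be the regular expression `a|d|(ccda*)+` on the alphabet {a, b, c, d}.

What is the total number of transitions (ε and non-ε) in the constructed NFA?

By structural recursion:
Each of the 6 symbol leaves contributes 1 transition (1 symbol, 0 ε).
  a* : 5 transitions (1 symbol, 4 ε)
  ccda* : 11 transitions (4 symbol, 7 ε)
  (ccda*)+ : 14 transitions (4 symbol, 10 ε)
  a|d|(ccda*)+ : 22 transitions (6 symbol, 16 ε)

22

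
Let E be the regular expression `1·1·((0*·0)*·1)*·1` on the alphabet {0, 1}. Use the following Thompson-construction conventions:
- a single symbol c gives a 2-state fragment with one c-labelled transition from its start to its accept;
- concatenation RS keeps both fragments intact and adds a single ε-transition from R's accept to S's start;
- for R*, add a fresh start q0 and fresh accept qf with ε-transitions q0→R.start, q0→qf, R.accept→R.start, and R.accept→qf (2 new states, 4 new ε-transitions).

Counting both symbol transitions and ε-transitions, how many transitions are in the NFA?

23

Per subexpression:
Each of the 6 symbol leaves contributes 1 transition (1 symbol, 0 ε).
  0* : 5 transitions (1 symbol, 4 ε)
  0*·0 : 7 transitions (2 symbol, 5 ε)
  (0*·0)* : 11 transitions (2 symbol, 9 ε)
  (0*·0)*·1 : 13 transitions (3 symbol, 10 ε)
  ((0*·0)*·1)* : 17 transitions (3 symbol, 14 ε)
  1·1·((0*·0)*·1)*·1 : 23 transitions (6 symbol, 17 ε)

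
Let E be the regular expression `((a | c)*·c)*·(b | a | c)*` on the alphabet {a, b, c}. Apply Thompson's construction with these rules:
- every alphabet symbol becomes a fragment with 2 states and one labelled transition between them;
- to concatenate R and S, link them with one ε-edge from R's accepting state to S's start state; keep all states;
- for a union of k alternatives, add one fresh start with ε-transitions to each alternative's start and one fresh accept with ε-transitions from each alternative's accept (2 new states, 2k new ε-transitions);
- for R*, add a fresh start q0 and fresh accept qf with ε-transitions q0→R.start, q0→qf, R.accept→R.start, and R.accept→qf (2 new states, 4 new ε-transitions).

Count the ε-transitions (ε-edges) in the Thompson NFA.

Recursing over subexpressions:
Each of the 6 symbol leaves contributes 0 ε-transitions.
  a | c → 4 ε-transitions
  (a | c)* → 8 ε-transitions
  (a | c)*·c → 9 ε-transitions
  ((a | c)*·c)* → 13 ε-transitions
  b | a | c → 6 ε-transitions
  (b | a | c)* → 10 ε-transitions
  ((a | c)*·c)*·(b | a | c)* → 24 ε-transitions

24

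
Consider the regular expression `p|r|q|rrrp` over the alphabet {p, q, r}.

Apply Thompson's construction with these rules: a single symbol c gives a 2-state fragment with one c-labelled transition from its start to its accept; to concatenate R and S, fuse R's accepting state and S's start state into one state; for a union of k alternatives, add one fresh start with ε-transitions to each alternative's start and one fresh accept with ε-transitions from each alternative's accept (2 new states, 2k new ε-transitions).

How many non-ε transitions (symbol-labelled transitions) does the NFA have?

Bottom-up over the parse tree:
Each of the 7 symbol leaves contributes exactly 1 symbol transition.
  rrrp = 4 symbol transitions
  p|r|q|rrrp = 7 symbol transitions

7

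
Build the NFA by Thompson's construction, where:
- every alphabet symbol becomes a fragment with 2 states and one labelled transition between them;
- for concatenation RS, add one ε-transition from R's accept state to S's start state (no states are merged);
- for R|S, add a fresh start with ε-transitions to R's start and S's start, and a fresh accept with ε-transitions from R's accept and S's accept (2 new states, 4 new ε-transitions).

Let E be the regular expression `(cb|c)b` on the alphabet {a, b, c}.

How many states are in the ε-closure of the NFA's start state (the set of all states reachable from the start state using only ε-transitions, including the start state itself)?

Compute the ε-closure size of each fragment's start state recursively; a symbol fragment's start has no outgoing ε-edge, so its closure is just itself (size 1).
  cb → same as the first factor's closure: |ε-closure| = 1
  cb|c → new start ε-reaches every alternative's start; none of them accept ε, so the new accept is not reached: |ε-closure| = 1 + 1 + 1 = 3
  (cb|c)b → same as the first factor's closure: |ε-closure| = 3

3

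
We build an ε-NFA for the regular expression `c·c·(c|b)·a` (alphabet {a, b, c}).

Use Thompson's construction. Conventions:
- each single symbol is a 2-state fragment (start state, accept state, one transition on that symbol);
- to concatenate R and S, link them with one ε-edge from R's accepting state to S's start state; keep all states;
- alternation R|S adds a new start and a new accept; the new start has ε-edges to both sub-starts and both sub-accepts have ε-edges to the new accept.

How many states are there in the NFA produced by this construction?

12

Building bottom-up:
Each of the 5 symbol leaves contributes a 2-state fragment.
  c|b : 6 states
  c·c·(c|b)·a : 12 states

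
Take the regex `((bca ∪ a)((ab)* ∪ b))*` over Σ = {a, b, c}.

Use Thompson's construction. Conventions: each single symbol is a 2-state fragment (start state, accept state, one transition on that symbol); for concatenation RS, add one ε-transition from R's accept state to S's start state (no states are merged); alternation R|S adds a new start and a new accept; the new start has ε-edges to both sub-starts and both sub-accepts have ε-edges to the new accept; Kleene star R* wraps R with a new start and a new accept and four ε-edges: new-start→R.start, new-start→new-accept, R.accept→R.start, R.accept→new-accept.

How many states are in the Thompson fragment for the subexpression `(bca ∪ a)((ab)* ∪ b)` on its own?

20

Fragment for `(bca ∪ a)((ab)* ∪ b)`:
Each of the 7 symbol leaves contributes a 2-state fragment.
  bca : 6 states
  bca ∪ a : 10 states
  ab : 4 states
  (ab)* : 6 states
  (ab)* ∪ b : 10 states
  (bca ∪ a)((ab)* ∪ b) : 20 states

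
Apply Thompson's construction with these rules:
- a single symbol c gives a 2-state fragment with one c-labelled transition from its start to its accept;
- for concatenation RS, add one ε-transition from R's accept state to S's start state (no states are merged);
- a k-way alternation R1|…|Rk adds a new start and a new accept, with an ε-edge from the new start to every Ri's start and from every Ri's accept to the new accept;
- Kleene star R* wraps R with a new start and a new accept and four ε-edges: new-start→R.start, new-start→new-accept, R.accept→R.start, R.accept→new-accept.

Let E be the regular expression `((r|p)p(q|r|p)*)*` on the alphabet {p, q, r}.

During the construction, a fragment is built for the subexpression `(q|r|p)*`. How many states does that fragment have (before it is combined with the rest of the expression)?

10

Fragment for `(q|r|p)*`:
Each of the 3 symbol leaves contributes a 2-state fragment.
  q|r|p = 8 states
  (q|r|p)* = 10 states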